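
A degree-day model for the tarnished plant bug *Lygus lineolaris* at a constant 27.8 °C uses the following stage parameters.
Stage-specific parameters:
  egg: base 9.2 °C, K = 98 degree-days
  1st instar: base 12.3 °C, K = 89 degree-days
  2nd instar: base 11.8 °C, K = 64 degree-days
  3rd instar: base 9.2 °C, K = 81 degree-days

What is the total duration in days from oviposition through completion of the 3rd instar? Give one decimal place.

egg: 98 / (27.8 − 9.2) = 98 / 18.6 = 5.269 d.
1st instar: 89 / (27.8 − 12.3) = 89 / 15.5 = 5.742 d.
2nd instar: 64 / (27.8 − 11.8) = 64 / 16.0 = 4.000 d.
3rd instar: 81 / (27.8 − 9.2) = 81 / 18.6 = 4.355 d.
Sum = 19.366 ≈ 19.4 days.

19.4 days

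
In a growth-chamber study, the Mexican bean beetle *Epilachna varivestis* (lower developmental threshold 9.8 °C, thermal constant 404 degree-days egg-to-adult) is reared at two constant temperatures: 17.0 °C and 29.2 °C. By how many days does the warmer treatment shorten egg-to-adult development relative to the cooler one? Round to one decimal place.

At 17.0 °C: 404 / (17.0 − 9.8) = 404 / 7.2 = 56.111 d.
At 29.2 °C: 404 / (29.2 − 9.8) = 404 / 19.4 = 20.825 d.
Difference = |56.111 − 20.825| = 35.286 ≈ 35.3 days.

35.3 days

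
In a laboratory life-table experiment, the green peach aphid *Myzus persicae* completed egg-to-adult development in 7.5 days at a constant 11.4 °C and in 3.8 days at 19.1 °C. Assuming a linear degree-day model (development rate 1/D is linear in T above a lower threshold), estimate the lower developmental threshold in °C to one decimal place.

3.5 °C

Linear rate model ⇒ the product D·(T − T_b) is constant across temperatures.
7.5·(11.4 − T_b) = 3.8·(19.1 − T_b)
T_b = (7.5·11.4 − 3.8·19.1) / (7.5 − 3.8) = 12.92 / 3.7 = 3.492 °C ≈ 3.5 °C.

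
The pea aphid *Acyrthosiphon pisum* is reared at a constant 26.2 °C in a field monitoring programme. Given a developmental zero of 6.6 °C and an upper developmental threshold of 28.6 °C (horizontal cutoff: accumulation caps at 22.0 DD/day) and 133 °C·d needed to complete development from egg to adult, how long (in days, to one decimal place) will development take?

Daily accumulation = 26.2 − 6.6 = 19.6 DD/day.
Duration = 133 / 19.6 = 6.786 ≈ 6.8 days.

6.8 days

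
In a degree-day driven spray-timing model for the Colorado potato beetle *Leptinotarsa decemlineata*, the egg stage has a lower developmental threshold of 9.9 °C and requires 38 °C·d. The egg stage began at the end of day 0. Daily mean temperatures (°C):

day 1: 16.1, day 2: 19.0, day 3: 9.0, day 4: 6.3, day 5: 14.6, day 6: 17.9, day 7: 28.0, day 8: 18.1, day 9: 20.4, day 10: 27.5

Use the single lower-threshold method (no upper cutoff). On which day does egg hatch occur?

day 7

Daily DD above 9.9 °C: 6.2, 9.1, 0.0, 0.0, 4.7, 8.0, 18.1, 8.2, 10.5, 17.6.
Cumulative: 6.2, 15.3, 15.3, 15.3, 20.0, 28.0, 46.1, 54.3, 64.8, 82.4.
The total first reaches 38 DD on day 7.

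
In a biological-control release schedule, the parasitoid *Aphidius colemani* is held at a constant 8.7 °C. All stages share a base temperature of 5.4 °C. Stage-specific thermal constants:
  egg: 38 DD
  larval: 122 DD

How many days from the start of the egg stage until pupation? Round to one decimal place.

Daily accumulation at 8.7 °C = 8.7 − 5.4 = 3.3 DD/day.
Total K = 38 + 122 = 160 DD.
Total duration = 160 / 3.3 = 48.485 ≈ 48.5 days.

48.5 days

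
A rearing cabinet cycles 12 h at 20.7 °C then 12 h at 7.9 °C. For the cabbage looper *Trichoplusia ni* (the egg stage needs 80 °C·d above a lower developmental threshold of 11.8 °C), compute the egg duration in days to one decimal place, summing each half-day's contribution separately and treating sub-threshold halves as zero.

Day half: max(0, 20.7 − 11.8) × 0.5 = 8.9 × 0.5 = 4.45 DD.
Night half: max(0, 7.9 − 11.8) × 0.5 = 0.0 × 0.5 = 0.00 DD.
Per 24 h: 4.45 DD/day.
Duration = 80 / 4.45 = 17.978 ≈ 18.0 days.

18.0 days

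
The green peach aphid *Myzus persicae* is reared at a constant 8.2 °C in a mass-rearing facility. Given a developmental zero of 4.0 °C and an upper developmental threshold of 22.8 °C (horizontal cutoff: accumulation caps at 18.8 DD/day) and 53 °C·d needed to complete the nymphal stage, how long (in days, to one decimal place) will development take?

Daily accumulation = 8.2 − 4.0 = 4.2 DD/day.
Duration = 53 / 4.2 = 12.619 ≈ 12.6 days.

12.6 days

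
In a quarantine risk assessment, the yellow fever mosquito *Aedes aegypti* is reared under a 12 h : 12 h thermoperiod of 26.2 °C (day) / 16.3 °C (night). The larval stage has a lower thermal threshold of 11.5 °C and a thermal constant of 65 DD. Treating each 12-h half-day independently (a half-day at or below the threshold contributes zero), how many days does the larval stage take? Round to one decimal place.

6.7 days

Day half: max(0, 26.2 − 11.5) × 0.5 = 14.7 × 0.5 = 7.35 DD.
Night half: max(0, 16.3 − 11.5) × 0.5 = 4.8 × 0.5 = 2.40 DD.
Per 24 h: 9.75 DD/day.
Duration = 65 / 9.75 = 6.667 ≈ 6.7 days.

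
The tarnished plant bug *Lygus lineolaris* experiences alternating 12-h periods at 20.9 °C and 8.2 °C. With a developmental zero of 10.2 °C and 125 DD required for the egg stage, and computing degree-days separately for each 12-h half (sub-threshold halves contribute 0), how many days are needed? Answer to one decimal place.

Day half: max(0, 20.9 − 10.2) × 0.5 = 10.7 × 0.5 = 5.35 DD.
Night half: max(0, 8.2 − 10.2) × 0.5 = 0.0 × 0.5 = 0.00 DD.
Per 24 h: 5.35 DD/day.
Duration = 125 / 5.35 = 23.364 ≈ 23.4 days.

23.4 days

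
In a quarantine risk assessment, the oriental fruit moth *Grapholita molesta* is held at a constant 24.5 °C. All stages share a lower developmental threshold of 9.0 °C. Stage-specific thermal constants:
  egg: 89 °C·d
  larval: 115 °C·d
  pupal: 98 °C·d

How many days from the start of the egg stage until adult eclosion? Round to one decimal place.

19.5 days

Daily accumulation at 24.5 °C = 24.5 − 9.0 = 15.5 DD/day.
Total K = 89 + 115 + 98 = 302 DD.
Total duration = 302 / 15.5 = 19.484 ≈ 19.5 days.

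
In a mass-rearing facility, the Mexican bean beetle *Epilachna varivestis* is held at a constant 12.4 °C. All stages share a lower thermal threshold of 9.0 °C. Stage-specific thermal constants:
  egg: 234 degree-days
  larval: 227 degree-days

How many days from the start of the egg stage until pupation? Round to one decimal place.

135.6 days

Daily accumulation at 12.4 °C = 12.4 − 9.0 = 3.4 DD/day.
Total K = 234 + 227 = 461 DD.
Total duration = 461 / 3.4 = 135.588 ≈ 135.6 days.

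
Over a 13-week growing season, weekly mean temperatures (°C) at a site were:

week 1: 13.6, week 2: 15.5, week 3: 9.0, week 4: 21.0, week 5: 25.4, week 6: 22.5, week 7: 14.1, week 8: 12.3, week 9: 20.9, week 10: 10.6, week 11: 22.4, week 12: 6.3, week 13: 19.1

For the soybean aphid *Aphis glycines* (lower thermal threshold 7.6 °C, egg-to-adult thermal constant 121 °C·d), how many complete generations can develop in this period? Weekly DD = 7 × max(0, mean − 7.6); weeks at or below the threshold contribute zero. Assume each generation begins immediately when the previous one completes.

Weekly DD (7 × max(0, T̄ − 7.6)): 42.0, 55.3, 9.8, 93.8, 124.6, 104.3, 45.5, 32.9, 93.1, 21.0, 103.6, 0.0, 80.5.
Season total = 806.4 DD.
Complete generations = ⌊806.4 / 121⌋ = 6.

6 generations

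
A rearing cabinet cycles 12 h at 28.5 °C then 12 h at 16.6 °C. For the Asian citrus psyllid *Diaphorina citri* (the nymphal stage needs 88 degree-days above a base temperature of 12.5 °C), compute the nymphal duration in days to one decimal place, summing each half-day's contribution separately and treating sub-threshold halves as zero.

8.8 days

Day half: max(0, 28.5 − 12.5) × 0.5 = 16.0 × 0.5 = 8.00 DD.
Night half: max(0, 16.6 − 12.5) × 0.5 = 4.1 × 0.5 = 2.05 DD.
Per 24 h: 10.05 DD/day.
Duration = 88 / 10.05 = 8.756 ≈ 8.8 days.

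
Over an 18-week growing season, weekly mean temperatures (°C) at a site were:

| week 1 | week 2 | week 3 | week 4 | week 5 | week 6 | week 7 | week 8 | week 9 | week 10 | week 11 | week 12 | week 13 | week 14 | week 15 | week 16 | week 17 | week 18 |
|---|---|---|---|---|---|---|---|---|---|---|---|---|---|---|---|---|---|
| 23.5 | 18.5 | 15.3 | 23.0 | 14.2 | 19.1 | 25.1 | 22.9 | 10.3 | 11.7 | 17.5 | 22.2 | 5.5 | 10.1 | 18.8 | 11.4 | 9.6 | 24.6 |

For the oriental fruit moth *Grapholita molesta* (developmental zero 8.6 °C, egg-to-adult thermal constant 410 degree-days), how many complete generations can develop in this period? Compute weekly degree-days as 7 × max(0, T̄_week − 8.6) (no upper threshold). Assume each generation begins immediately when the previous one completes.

2 generations

Weekly DD (7 × max(0, T̄ − 8.6)): 104.3, 69.3, 46.9, 100.8, 39.2, 73.5, 115.5, 100.1, 11.9, 21.7, 62.3, 95.2, 0.0, 10.5, 71.4, 19.6, 7.0, 112.0.
Season total = 1061.2 DD.
Complete generations = ⌊1061.2 / 410⌋ = 2.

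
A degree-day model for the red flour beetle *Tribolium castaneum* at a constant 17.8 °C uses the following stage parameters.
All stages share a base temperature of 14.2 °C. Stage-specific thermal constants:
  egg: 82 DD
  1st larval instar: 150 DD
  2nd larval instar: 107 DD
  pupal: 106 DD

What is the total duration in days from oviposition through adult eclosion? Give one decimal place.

Daily accumulation at 17.8 °C = 17.8 − 14.2 = 3.6 DD/day.
Total K = 82 + 150 + 107 + 106 = 445 DD.
Total duration = 445 / 3.6 = 123.611 ≈ 123.6 days.

123.6 days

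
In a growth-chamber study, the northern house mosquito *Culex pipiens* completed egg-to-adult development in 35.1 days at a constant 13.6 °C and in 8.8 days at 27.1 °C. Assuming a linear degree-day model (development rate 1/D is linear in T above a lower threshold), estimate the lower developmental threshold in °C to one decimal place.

Equal thermal constants: D₁(T₁ − T_b) = D₂(T₂ − T_b).
35.1·(13.6 − T_b) = 8.8·(27.1 − T_b)
T_b = (35.1·13.6 − 8.8·27.1) / (35.1 − 8.8) = 238.88 / 26.3 = 9.083 °C ≈ 9.1 °C.

9.1 °C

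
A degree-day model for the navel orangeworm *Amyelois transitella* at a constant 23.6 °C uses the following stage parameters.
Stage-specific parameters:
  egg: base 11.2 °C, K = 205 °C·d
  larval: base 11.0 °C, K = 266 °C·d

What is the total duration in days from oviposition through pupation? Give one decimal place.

egg: 205 / (23.6 − 11.2) = 205 / 12.4 = 16.532 d.
larval: 266 / (23.6 − 11.0) = 266 / 12.6 = 21.111 d.
Sum = 37.643 ≈ 37.6 days.

37.6 days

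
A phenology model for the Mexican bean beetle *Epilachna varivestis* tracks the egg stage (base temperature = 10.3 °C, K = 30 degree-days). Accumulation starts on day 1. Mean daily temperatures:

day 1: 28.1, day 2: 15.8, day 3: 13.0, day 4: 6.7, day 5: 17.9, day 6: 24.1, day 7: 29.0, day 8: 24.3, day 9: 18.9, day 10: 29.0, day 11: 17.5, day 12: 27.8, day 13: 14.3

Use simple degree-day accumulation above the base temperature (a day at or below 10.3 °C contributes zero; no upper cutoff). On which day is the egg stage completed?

Daily DD above 10.3 °C: 17.8, 5.5, 2.7, 0.0, 7.6, 13.8, 18.7, 14.0, 8.6, 18.7, 7.2, 17.5, 4.0.
Cumulative: 17.8, 23.3, 26.0, 26.0, 33.6, 47.4, 66.1, 80.1, 88.7, 107.4, 114.6, 132.1, 136.1.
The total first reaches 30 DD on day 5.

day 5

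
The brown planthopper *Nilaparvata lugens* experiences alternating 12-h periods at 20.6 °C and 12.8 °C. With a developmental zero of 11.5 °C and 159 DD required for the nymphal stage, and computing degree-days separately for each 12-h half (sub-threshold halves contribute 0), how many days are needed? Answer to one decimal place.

Day half: max(0, 20.6 − 11.5) × 0.5 = 9.1 × 0.5 = 4.55 DD.
Night half: max(0, 12.8 − 11.5) × 0.5 = 1.3 × 0.5 = 0.65 DD.
Per 24 h: 5.20 DD/day.
Duration = 159 / 5.20 = 30.577 ≈ 30.6 days.

30.6 days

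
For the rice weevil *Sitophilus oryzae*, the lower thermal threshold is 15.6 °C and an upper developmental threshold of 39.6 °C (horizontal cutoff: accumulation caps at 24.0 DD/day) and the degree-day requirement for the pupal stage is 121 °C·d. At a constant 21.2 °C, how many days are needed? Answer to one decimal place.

21.6 days

Daily accumulation = 21.2 − 15.6 = 5.6 DD/day.
Duration = 121 / 5.6 = 21.607 ≈ 21.6 days.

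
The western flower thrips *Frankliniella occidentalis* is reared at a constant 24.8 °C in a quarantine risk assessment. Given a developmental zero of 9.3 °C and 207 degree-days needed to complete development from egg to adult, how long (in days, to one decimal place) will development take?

Daily accumulation = 24.8 − 9.3 = 15.5 DD/day.
Duration = 207 / 15.5 = 13.355 ≈ 13.4 days.

13.4 days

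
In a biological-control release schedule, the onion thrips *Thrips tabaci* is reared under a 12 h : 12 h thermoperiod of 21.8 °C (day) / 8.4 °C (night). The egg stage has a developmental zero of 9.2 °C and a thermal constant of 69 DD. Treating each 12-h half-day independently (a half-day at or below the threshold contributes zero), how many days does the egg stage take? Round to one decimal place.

Day half: max(0, 21.8 − 9.2) × 0.5 = 12.6 × 0.5 = 6.30 DD.
Night half: max(0, 8.4 − 9.2) × 0.5 = 0.0 × 0.5 = 0.00 DD.
Per 24 h: 6.30 DD/day.
Duration = 69 / 6.30 = 10.952 ≈ 11.0 days.

11.0 days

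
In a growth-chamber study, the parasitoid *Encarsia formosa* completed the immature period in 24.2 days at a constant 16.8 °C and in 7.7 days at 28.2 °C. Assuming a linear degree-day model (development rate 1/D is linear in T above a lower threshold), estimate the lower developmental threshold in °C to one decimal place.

11.5 °C

Under the model K = D·(T − T_b), so D₁·(T₁ − T_b) = D₂·(T₂ − T_b).
24.2·(16.8 − T_b) = 7.7·(28.2 − T_b)
T_b = (24.2·16.8 − 7.7·28.2) / (24.2 − 7.7) = 189.42 / 16.5 = 11.480 °C ≈ 11.5 °C.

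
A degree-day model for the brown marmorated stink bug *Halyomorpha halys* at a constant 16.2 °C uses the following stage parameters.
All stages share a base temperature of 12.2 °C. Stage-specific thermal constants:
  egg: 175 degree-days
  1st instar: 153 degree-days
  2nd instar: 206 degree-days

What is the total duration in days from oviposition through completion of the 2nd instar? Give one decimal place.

133.5 days

Daily accumulation at 16.2 °C = 16.2 − 12.2 = 4.0 DD/day.
Total K = 175 + 153 + 206 = 534 DD.
Total duration = 534 / 4.0 = 133.500 ≈ 133.5 days.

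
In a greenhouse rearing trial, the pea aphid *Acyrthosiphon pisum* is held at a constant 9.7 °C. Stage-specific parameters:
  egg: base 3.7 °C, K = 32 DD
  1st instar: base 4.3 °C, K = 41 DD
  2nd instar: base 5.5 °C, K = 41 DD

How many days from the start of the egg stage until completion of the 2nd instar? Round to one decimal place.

22.7 days

egg: 32 / (9.7 − 3.7) = 32 / 6.0 = 5.333 d.
1st instar: 41 / (9.7 − 4.3) = 41 / 5.4 = 7.593 d.
2nd instar: 41 / (9.7 − 5.5) = 41 / 4.2 = 9.762 d.
Sum = 22.688 ≈ 22.7 days.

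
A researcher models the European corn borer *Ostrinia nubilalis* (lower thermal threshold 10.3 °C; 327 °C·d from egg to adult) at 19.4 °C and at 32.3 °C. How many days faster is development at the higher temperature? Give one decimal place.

21.1 days

At 19.4 °C: 327 / (19.4 − 10.3) = 327 / 9.1 = 35.934 d.
At 32.3 °C: 327 / (32.3 − 10.3) = 327 / 22.0 = 14.864 d.
Difference = |35.934 − 14.864| = 21.070 ≈ 21.1 days.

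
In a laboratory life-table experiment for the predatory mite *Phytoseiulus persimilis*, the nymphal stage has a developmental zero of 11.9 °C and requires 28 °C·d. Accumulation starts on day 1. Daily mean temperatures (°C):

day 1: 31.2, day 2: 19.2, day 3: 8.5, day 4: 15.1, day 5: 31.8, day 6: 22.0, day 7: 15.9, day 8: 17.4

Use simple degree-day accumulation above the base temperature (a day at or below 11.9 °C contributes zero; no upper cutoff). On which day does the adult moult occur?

day 4

Daily DD above 11.9 °C: 19.3, 7.3, 0.0, 3.2, 19.9, 10.1, 4.0, 5.5.
Cumulative: 19.3, 26.6, 26.6, 29.8, 49.7, 59.8, 63.8, 69.3.
The total first reaches 28 DD on day 4.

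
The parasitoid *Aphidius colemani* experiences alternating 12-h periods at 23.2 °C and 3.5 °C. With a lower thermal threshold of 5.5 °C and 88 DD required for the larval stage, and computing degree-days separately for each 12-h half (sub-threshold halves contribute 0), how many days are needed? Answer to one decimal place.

9.9 days

Day half: max(0, 23.2 − 5.5) × 0.5 = 17.7 × 0.5 = 8.85 DD.
Night half: max(0, 3.5 − 5.5) × 0.5 = 0.0 × 0.5 = 0.00 DD.
Per 24 h: 8.85 DD/day.
Duration = 88 / 8.85 = 9.944 ≈ 9.9 days.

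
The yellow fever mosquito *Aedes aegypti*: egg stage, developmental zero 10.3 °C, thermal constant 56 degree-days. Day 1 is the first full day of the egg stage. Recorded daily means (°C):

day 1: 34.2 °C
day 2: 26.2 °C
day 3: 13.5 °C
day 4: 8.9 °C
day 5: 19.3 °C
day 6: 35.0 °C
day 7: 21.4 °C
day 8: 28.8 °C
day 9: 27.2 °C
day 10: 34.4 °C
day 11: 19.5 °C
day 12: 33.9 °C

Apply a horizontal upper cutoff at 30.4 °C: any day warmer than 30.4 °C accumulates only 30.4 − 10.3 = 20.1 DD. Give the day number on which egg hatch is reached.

day 6

Daily DD above 10.3 °C (capped at 20.1): 20.1, 15.9, 3.2, 0.0, 9.0, 20.1, 11.1, 18.5, 16.9, 20.1, 9.2, 20.1.
Cumulative: 20.1, 36.0, 39.2, 39.2, 48.2, 68.3, 79.4, 97.9, 114.8, 134.9, 144.1, 164.2.
The total first reaches 56 DD on day 6.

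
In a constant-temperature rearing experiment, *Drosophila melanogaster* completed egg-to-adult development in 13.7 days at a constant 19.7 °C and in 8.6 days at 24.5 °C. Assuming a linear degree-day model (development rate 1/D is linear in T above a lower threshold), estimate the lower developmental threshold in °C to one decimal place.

Linear rate model ⇒ the product D·(T − T_b) is constant across temperatures.
13.7·(19.7 − T_b) = 8.6·(24.5 − T_b)
T_b = (13.7·19.7 − 8.6·24.5) / (13.7 − 8.6) = 59.19 / 5.1 = 11.606 °C ≈ 11.6 °C.

11.6 °C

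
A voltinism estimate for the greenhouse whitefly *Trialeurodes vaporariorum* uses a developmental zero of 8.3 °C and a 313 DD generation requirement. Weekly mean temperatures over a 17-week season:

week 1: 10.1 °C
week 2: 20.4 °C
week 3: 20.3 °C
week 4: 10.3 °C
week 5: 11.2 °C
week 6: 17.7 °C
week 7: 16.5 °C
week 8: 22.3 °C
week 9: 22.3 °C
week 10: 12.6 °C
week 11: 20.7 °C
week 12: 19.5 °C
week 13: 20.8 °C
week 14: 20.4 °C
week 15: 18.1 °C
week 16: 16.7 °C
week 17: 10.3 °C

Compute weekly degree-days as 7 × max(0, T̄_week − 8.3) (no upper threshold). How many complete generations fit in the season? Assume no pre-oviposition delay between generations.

Weekly DD (7 × max(0, T̄ − 8.3)): 12.6, 84.7, 84.0, 14.0, 20.3, 65.8, 57.4, 98.0, 98.0, 30.1, 86.8, 78.4, 87.5, 84.7, 68.6, 58.8, 14.0.
Season total = 1043.7 DD.
Complete generations = ⌊1043.7 / 313⌋ = 3.

3 generations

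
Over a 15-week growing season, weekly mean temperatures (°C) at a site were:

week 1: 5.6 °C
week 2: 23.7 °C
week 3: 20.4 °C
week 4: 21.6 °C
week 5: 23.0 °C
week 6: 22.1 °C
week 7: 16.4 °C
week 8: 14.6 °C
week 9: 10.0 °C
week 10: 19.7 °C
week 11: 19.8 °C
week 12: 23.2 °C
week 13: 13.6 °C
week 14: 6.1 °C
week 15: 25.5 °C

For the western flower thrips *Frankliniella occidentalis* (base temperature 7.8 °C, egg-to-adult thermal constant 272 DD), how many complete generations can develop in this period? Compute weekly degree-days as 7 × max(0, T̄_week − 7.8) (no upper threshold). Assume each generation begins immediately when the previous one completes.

Weekly DD (7 × max(0, T̄ − 7.8)): 0.0, 111.3, 88.2, 96.6, 106.4, 100.1, 60.2, 47.6, 15.4, 83.3, 84.0, 107.8, 40.6, 0.0, 123.9.
Season total = 1065.4 DD.
Complete generations = ⌊1065.4 / 272⌋ = 3.

3 generations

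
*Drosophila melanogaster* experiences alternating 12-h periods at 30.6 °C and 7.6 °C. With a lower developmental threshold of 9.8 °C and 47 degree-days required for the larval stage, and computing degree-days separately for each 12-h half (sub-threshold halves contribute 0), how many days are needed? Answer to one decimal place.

Day half: max(0, 30.6 − 9.8) × 0.5 = 20.8 × 0.5 = 10.40 DD.
Night half: max(0, 7.6 − 9.8) × 0.5 = 0.0 × 0.5 = 0.00 DD.
Per 24 h: 10.40 DD/day.
Duration = 47 / 10.40 = 4.519 ≈ 4.5 days.

4.5 days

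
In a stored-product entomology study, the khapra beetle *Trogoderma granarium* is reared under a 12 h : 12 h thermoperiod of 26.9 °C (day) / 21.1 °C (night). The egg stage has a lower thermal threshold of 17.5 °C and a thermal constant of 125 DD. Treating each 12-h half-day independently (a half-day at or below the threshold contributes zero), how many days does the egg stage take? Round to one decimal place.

19.2 days

Day half: max(0, 26.9 − 17.5) × 0.5 = 9.4 × 0.5 = 4.70 DD.
Night half: max(0, 21.1 − 17.5) × 0.5 = 3.6 × 0.5 = 1.80 DD.
Per 24 h: 6.50 DD/day.
Duration = 125 / 6.50 = 19.231 ≈ 19.2 days.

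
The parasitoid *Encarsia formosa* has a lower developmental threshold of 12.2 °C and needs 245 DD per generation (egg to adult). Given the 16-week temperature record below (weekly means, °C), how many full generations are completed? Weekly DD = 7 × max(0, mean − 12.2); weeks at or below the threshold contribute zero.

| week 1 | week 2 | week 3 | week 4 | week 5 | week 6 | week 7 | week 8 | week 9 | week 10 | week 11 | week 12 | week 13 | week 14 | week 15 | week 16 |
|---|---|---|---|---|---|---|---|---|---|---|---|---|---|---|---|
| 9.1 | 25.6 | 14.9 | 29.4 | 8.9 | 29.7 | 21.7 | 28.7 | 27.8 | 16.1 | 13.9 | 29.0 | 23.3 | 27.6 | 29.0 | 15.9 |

4 generations

Weekly DD (7 × max(0, T̄ − 12.2)): 0.0, 93.8, 18.9, 120.4, 0.0, 122.5, 66.5, 115.5, 109.2, 27.3, 11.9, 117.6, 77.7, 107.8, 117.6, 25.9.
Season total = 1132.6 DD.
Complete generations = ⌊1132.6 / 245⌋ = 4.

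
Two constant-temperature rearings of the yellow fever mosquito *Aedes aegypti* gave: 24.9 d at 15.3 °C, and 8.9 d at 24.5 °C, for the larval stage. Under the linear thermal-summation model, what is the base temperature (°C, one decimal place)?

Under the model K = D·(T − T_b), so D₁·(T₁ − T_b) = D₂·(T₂ − T_b).
24.9·(15.3 − T_b) = 8.9·(24.5 − T_b)
T_b = (24.9·15.3 − 8.9·24.5) / (24.9 − 8.9) = 162.92 / 16.0 = 10.182 °C ≈ 10.2 °C.

10.2 °C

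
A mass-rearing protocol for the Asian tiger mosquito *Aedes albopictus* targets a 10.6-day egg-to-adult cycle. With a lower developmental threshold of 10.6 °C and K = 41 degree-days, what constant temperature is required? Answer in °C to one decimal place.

14.5 °C

Required daily accumulation = 41 / 10.6 = 3.868 DD/day.
T = T_base + 3.868 = 10.6 + 3.868 = 14.468 ≈ 14.5 °C.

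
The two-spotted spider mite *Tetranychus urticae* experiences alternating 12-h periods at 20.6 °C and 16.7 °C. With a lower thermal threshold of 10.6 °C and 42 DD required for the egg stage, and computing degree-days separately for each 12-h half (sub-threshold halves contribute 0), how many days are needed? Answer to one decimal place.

5.2 days

Day half: max(0, 20.6 − 10.6) × 0.5 = 10.0 × 0.5 = 5.00 DD.
Night half: max(0, 16.7 − 10.6) × 0.5 = 6.1 × 0.5 = 3.05 DD.
Per 24 h: 8.05 DD/day.
Duration = 42 / 8.05 = 5.217 ≈ 5.2 days.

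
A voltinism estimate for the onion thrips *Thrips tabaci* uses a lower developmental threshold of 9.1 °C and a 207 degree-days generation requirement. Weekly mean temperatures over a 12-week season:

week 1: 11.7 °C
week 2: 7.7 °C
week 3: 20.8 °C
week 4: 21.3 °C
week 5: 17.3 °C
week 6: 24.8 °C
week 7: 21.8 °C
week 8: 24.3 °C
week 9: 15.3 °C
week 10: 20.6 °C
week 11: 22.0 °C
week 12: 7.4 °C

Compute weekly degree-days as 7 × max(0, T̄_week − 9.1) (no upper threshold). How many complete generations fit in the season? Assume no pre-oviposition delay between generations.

3 generations

Weekly DD (7 × max(0, T̄ − 9.1)): 18.2, 0.0, 81.9, 85.4, 57.4, 109.9, 88.9, 106.4, 43.4, 80.5, 90.3, 0.0.
Season total = 762.3 DD.
Complete generations = ⌊762.3 / 207⌋ = 3.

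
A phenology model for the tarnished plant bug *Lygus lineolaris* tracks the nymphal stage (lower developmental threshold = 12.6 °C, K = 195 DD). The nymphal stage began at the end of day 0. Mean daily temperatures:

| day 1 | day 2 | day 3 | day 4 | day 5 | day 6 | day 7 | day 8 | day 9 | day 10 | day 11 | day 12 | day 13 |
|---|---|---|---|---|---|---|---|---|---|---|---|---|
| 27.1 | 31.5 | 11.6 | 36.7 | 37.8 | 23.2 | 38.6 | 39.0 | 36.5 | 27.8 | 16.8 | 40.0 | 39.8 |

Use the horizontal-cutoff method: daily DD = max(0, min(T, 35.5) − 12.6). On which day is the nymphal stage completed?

day 12

Daily DD above 12.6 °C (capped at 22.9): 14.5, 18.9, 0.0, 22.9, 22.9, 10.6, 22.9, 22.9, 22.9, 15.2, 4.2, 22.9, 22.9.
Cumulative: 14.5, 33.4, 33.4, 56.3, 79.2, 89.8, 112.7, 135.6, 158.5, 173.7, 177.9, 200.8, 223.7.
The total first reaches 195 DD on day 12.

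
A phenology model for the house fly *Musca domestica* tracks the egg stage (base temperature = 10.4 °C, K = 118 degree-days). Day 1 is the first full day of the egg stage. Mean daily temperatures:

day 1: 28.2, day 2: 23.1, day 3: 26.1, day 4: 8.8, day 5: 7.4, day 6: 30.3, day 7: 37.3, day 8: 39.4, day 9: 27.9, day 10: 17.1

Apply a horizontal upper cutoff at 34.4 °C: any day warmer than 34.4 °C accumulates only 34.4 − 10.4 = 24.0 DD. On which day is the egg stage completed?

Daily DD above 10.4 °C (capped at 24.0): 17.8, 12.7, 15.7, 0.0, 0.0, 19.9, 24.0, 24.0, 17.5, 6.7.
Cumulative: 17.8, 30.5, 46.2, 46.2, 46.2, 66.1, 90.1, 114.1, 131.6, 138.3.
The total first reaches 118 DD on day 9.

day 9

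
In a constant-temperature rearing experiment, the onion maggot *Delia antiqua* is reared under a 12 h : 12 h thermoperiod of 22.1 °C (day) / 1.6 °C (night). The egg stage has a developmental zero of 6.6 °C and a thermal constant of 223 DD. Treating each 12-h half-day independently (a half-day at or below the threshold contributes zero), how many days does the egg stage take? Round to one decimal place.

28.8 days

Day half: max(0, 22.1 − 6.6) × 0.5 = 15.5 × 0.5 = 7.75 DD.
Night half: max(0, 1.6 − 6.6) × 0.5 = 0.0 × 0.5 = 0.00 DD.
Per 24 h: 7.75 DD/day.
Duration = 223 / 7.75 = 28.774 ≈ 28.8 days.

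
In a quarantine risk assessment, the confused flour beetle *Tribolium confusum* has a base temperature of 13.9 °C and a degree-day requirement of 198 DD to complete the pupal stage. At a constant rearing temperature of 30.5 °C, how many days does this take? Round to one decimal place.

Daily accumulation = 30.5 − 13.9 = 16.6 DD/day.
Duration = 198 / 16.6 = 11.928 ≈ 11.9 days.

11.9 days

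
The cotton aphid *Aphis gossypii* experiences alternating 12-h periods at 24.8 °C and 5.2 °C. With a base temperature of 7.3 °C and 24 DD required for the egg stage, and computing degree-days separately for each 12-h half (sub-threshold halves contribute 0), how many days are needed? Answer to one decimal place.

Day half: max(0, 24.8 − 7.3) × 0.5 = 17.5 × 0.5 = 8.75 DD.
Night half: max(0, 5.2 − 7.3) × 0.5 = 0.0 × 0.5 = 0.00 DD.
Per 24 h: 8.75 DD/day.
Duration = 24 / 8.75 = 2.743 ≈ 2.7 days.

2.7 days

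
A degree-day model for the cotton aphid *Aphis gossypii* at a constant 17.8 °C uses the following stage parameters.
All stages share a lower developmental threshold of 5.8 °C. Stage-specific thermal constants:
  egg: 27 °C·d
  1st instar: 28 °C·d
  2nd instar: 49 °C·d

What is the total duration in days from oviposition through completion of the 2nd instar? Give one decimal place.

8.7 days

Daily accumulation at 17.8 °C = 17.8 − 5.8 = 12.0 DD/day.
Total K = 27 + 28 + 49 = 104 DD.
Total duration = 104 / 12.0 = 8.667 ≈ 8.7 days.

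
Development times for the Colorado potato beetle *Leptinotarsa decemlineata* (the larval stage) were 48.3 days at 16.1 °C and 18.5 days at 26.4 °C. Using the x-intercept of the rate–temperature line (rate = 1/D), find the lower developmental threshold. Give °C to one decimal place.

9.7 °C

Linear rate model ⇒ the product D·(T − T_b) is constant across temperatures.
48.3·(16.1 − T_b) = 18.5·(26.4 − T_b)
T_b = (48.3·16.1 − 18.5·26.4) / (48.3 − 18.5) = 289.23 / 29.8 = 9.706 °C ≈ 9.7 °C.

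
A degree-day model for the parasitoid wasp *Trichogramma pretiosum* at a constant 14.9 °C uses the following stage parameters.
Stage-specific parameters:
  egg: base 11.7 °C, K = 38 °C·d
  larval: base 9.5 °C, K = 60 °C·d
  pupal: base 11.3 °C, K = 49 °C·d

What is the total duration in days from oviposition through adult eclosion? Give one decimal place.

36.6 days

egg: 38 / (14.9 − 11.7) = 38 / 3.2 = 11.875 d.
larval: 60 / (14.9 − 9.5) = 60 / 5.4 = 11.111 d.
pupal: 49 / (14.9 − 11.3) = 49 / 3.6 = 13.611 d.
Sum = 36.597 ≈ 36.6 days.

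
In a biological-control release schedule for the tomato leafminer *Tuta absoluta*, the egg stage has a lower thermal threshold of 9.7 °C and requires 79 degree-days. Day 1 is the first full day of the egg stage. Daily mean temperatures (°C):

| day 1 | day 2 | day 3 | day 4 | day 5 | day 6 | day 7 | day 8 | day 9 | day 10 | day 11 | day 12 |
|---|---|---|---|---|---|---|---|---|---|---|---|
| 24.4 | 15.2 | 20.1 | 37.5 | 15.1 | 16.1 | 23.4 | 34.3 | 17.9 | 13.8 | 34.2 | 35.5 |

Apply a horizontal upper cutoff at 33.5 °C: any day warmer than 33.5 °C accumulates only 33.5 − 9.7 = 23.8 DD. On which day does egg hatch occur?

day 7

Daily DD above 9.7 °C (capped at 23.8): 14.7, 5.5, 10.4, 23.8, 5.4, 6.4, 13.7, 23.8, 8.2, 4.1, 23.8, 23.8.
Cumulative: 14.7, 20.2, 30.6, 54.4, 59.8, 66.2, 79.9, 103.7, 111.9, 116.0, 139.8, 163.6.
The total first reaches 79 DD on day 7.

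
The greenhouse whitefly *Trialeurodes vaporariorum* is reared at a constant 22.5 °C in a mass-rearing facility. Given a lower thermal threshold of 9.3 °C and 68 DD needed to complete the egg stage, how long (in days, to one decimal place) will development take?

5.2 days

Daily accumulation = 22.5 − 9.3 = 13.2 DD/day.
Duration = 68 / 13.2 = 5.152 ≈ 5.2 days.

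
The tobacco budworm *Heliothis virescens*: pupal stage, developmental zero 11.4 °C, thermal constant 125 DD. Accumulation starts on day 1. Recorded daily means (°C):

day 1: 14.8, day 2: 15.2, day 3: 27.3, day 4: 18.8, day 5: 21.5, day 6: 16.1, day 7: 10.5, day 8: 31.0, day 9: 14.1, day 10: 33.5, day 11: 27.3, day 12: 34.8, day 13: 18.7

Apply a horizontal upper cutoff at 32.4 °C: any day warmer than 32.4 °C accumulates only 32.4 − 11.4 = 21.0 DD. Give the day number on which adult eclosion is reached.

day 12

Daily DD above 11.4 °C (capped at 21.0): 3.4, 3.8, 15.9, 7.4, 10.1, 4.7, 0.0, 19.6, 2.7, 21.0, 15.9, 21.0, 7.3.
Cumulative: 3.4, 7.2, 23.1, 30.5, 40.6, 45.3, 45.3, 64.9, 67.6, 88.6, 104.5, 125.5, 132.8.
The total first reaches 125 DD on day 12.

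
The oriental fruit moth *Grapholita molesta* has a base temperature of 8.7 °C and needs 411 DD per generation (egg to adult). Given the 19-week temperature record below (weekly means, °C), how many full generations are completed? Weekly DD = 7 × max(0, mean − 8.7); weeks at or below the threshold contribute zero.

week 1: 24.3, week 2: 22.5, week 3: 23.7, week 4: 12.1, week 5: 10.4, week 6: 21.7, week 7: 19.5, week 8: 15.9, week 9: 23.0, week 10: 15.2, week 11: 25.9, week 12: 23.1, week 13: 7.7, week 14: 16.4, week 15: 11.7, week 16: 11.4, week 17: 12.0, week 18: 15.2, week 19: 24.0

2 generations

Weekly DD (7 × max(0, T̄ − 8.7)): 109.2, 96.6, 105.0, 23.8, 11.9, 91.0, 75.6, 50.4, 100.1, 45.5, 120.4, 100.8, 0.0, 53.9, 21.0, 18.9, 23.1, 45.5, 107.1.
Season total = 1199.8 DD.
Complete generations = ⌊1199.8 / 411⌋ = 2.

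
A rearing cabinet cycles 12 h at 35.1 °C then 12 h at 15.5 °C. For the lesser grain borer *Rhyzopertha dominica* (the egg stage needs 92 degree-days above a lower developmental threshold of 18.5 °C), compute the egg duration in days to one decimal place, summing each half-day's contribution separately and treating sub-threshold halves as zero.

Day half: max(0, 35.1 − 18.5) × 0.5 = 16.6 × 0.5 = 8.30 DD.
Night half: max(0, 15.5 − 18.5) × 0.5 = 0.0 × 0.5 = 0.00 DD.
Per 24 h: 8.30 DD/day.
Duration = 92 / 8.30 = 11.084 ≈ 11.1 days.

11.1 days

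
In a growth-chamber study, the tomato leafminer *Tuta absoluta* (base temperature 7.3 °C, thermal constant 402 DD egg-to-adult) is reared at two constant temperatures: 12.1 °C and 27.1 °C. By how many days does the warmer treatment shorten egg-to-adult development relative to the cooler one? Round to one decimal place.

At 12.1 °C: 402 / (12.1 − 7.3) = 402 / 4.8 = 83.750 d.
At 27.1 °C: 402 / (27.1 − 7.3) = 402 / 19.8 = 20.303 d.
Difference = |83.750 − 20.303| = 63.447 ≈ 63.4 days.

63.4 days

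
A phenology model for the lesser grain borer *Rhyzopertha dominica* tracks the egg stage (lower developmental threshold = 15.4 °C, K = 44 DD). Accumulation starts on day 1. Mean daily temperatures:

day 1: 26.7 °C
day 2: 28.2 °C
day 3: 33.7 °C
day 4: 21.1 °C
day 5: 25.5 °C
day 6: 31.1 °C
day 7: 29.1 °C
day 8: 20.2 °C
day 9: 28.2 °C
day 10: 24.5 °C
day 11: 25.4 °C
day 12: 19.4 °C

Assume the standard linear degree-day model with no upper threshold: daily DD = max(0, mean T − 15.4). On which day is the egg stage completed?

Daily DD above 15.4 °C: 11.3, 12.8, 18.3, 5.7, 10.1, 15.7, 13.7, 4.8, 12.8, 9.1, 10.0, 4.0.
Cumulative: 11.3, 24.1, 42.4, 48.1, 58.2, 73.9, 87.6, 92.4, 105.2, 114.3, 124.3, 128.3.
The total first reaches 44 DD on day 4.

day 4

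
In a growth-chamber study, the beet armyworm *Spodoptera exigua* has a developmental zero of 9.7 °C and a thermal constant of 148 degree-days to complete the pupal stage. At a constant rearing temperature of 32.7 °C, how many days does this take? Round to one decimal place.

Daily accumulation = 32.7 − 9.7 = 23.0 DD/day.
Duration = 148 / 23.0 = 6.435 ≈ 6.4 days.

6.4 days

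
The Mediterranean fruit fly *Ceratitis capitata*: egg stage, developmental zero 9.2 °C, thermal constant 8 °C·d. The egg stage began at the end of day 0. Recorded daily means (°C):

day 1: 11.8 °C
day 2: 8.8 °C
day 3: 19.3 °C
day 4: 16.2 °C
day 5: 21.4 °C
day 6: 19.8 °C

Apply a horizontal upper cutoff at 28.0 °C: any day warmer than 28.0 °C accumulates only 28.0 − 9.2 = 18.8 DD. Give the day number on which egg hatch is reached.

day 3

Daily DD above 9.2 °C (capped at 18.8): 2.6, 0.0, 10.1, 7.0, 12.2, 10.6.
Cumulative: 2.6, 2.6, 12.7, 19.7, 31.9, 42.5.
The total first reaches 8 DD on day 3.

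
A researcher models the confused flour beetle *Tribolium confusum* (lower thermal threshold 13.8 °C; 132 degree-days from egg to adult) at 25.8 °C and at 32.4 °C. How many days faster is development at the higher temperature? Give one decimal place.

At 25.8 °C: 132 / (25.8 − 13.8) = 132 / 12.0 = 11.000 d.
At 32.4 °C: 132 / (32.4 − 13.8) = 132 / 18.6 = 7.097 d.
Difference = |11.000 − 7.097| = 3.903 ≈ 3.9 days.

3.9 days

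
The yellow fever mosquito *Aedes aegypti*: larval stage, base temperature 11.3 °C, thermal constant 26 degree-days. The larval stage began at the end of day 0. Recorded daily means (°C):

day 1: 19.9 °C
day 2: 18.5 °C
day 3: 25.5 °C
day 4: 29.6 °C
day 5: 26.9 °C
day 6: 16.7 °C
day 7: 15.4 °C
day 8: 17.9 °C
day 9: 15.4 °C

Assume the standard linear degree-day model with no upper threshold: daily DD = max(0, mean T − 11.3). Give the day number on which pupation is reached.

Daily DD above 11.3 °C: 8.6, 7.2, 14.2, 18.3, 15.6, 5.4, 4.1, 6.6, 4.1.
Cumulative: 8.6, 15.8, 30.0, 48.3, 63.9, 69.3, 73.4, 80.0, 84.1.
The total first reaches 26 DD on day 3.

day 3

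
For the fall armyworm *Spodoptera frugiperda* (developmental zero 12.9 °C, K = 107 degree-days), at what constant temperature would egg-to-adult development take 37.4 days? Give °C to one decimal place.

Required daily accumulation = 107 / 37.4 = 2.861 DD/day.
T = T_base + 2.861 = 12.9 + 2.861 = 15.761 ≈ 15.8 °C.

15.8 °C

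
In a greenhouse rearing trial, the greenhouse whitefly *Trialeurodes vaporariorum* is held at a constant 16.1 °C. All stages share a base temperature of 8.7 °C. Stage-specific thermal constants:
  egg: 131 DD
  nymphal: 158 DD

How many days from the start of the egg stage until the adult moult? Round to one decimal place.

Daily accumulation at 16.1 °C = 16.1 − 8.7 = 7.4 DD/day.
Total K = 131 + 158 = 289 DD.
Total duration = 289 / 7.4 = 39.054 ≈ 39.1 days.

39.1 days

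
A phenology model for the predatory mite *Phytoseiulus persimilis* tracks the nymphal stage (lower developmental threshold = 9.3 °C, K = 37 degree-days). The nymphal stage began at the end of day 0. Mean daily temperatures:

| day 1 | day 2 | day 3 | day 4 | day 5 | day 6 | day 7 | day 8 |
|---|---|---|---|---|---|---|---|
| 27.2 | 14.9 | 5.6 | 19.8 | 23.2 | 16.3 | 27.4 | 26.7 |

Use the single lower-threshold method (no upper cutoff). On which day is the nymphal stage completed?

Daily DD above 9.3 °C: 17.9, 5.6, 0.0, 10.5, 13.9, 7.0, 18.1, 17.4.
Cumulative: 17.9, 23.5, 23.5, 34.0, 47.9, 54.9, 73.0, 90.4.
The total first reaches 37 DD on day 5.

day 5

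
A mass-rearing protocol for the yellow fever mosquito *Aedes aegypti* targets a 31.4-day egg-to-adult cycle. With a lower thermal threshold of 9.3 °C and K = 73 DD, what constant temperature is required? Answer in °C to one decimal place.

Required daily accumulation = 73 / 31.4 = 2.325 DD/day.
T = T_base + 2.325 = 9.3 + 2.325 = 11.625 ≈ 11.6 °C.

11.6 °C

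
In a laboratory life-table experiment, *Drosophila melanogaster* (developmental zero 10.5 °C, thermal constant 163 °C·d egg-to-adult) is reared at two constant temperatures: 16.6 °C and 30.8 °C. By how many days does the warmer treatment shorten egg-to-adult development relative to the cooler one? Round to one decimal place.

At 16.6 °C: 163 / (16.6 − 10.5) = 163 / 6.1 = 26.721 d.
At 30.8 °C: 163 / (30.8 − 10.5) = 163 / 20.3 = 8.030 d.
Difference = |26.721 − 8.030| = 18.692 ≈ 18.7 days.

18.7 days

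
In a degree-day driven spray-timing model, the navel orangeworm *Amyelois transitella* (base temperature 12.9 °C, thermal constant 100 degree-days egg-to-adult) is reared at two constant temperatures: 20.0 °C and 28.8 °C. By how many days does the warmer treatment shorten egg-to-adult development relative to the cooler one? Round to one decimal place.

At 20.0 °C: 100 / (20.0 − 12.9) = 100 / 7.1 = 14.085 d.
At 28.8 °C: 100 / (28.8 − 12.9) = 100 / 15.9 = 6.289 d.
Difference = |14.085 − 6.289| = 7.795 ≈ 7.8 days.

7.8 days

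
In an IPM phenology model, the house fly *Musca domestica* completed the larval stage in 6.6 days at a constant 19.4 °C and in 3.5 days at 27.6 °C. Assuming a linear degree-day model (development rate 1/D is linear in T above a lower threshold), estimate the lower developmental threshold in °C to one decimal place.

Equal thermal constants: D₁(T₁ − T_b) = D₂(T₂ − T_b).
6.6·(19.4 − T_b) = 3.5·(27.6 − T_b)
T_b = (6.6·19.4 − 3.5·27.6) / (6.6 − 3.5) = 31.44 / 3.1 = 10.142 °C ≈ 10.1 °C.

10.1 °C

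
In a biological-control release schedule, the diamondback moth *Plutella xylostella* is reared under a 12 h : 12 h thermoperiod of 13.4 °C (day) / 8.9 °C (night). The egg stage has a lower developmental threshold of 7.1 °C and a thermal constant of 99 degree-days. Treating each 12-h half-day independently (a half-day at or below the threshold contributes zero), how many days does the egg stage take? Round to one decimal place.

Day half: max(0, 13.4 − 7.1) × 0.5 = 6.3 × 0.5 = 3.15 DD.
Night half: max(0, 8.9 − 7.1) × 0.5 = 1.8 × 0.5 = 0.90 DD.
Per 24 h: 4.05 DD/day.
Duration = 99 / 4.05 = 24.444 ≈ 24.4 days.

24.4 days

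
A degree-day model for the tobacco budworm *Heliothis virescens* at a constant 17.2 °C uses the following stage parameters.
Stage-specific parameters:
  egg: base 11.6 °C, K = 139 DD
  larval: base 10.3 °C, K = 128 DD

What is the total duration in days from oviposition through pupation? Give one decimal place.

egg: 139 / (17.2 − 11.6) = 139 / 5.6 = 24.821 d.
larval: 128 / (17.2 − 10.3) = 128 / 6.9 = 18.551 d.
Sum = 43.372 ≈ 43.4 days.

43.4 days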